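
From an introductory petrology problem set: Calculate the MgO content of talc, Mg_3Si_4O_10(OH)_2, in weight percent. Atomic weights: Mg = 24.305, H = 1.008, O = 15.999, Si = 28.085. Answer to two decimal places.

31.88 wt%

Molar mass of Mg_3Si_4O_10(OH)_2 = 3×24.305 + 4×28.085 + 12×15.999 + 2×1.008 = 379.259 g/mol.
Each formula unit contains 3 Mg, equivalent to 3/1 = 3.0000 mol MgO.
M(MgO) = 1×24.305 + 1×15.999 = 40.304 g/mol.
Mass of MgO per formula unit = 3.0000 × 40.304 = 120.912 g.
MgO wt% = 120.912 / 379.259 × 100 = 31.88%.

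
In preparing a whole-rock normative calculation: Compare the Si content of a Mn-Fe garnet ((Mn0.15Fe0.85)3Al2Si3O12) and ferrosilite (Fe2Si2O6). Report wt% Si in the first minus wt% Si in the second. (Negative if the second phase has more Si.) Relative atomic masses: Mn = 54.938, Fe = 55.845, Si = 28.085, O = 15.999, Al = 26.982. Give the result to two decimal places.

M((Mn0.15Fe0.85)3Al2Si3O12) = 497.334 g/mol, so wt% Si = 84.255/497.334 × 100 = 16.94%.
M(Fe2Si2O6) = 263.854 g/mol, so wt% Si = 56.170/263.854 × 100 = 21.29%.
16.94 − 21.29 = -4.35 pp.

-4.35 percentage points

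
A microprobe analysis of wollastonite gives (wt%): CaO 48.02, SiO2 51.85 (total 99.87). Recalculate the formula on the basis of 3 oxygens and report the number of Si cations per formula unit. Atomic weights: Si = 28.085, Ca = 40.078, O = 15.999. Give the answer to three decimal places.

1.003 Si apfu

CaO: 48.02/56.077 = 0.85632 mol → 0.85632 mol Ca, 0.85632 mol O.
SiO2: 51.85/60.083 = 0.86297 mol → 0.86297 mol Si, 1.72594 mol O.
Total oxygen = 2.58226 mol. Normalization factor = 3/2.58226 = 1.16177.
Si per 3 O = 0.86297 × 1.16177 = 1.003.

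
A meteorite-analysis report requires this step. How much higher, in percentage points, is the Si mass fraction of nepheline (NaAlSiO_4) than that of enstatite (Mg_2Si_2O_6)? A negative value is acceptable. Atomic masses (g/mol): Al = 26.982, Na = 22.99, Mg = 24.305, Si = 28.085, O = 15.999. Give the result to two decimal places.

M(NaAlSiO_4) = 142.053 g/mol, so wt% Si = 28.085/142.053 × 100 = 19.77%.
M(Mg_2Si_2O_6) = 200.774 g/mol, so wt% Si = 56.170/200.774 × 100 = 27.98%.
19.77 − 27.98 = -8.21 pp.

-8.21 percentage points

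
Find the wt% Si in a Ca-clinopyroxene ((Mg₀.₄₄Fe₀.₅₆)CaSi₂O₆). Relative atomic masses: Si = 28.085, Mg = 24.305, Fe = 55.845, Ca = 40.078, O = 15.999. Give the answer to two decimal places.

Formula mass = 0.44*24.305 + 0.56*55.845 + 1*40.078 + 2*28.085 + 6*15.999 = 234.209 g/mol, of which 56.170 g is Si.
So Si makes up 56.170/234.209 = 0.2398 of the mass, i.e. 23.98%.

23.98 weight percent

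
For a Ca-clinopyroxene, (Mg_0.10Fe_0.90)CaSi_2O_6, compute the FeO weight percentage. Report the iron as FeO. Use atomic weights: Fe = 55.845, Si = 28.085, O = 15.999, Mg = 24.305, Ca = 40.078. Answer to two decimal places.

M((Mg_0.10Fe_0.90)CaSi_2O_6) = 244.933 g/mol; M(FeO) = 71.844 g/mol.
Moles FeO per formula unit = 0.90 Fe ÷ 1 = 0.9000.
FeO fraction = (0.9000 × 71.844) / 244.933 = 64.660/244.933 = 0.2640.

26.40 wt%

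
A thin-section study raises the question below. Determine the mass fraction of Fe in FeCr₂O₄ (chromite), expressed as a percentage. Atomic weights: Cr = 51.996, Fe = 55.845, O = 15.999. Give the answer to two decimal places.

M(FeCr₂O₄) = 223.833 g/mol.
Fe contributes 1 × 55.845 = 55.845 g per mole.
55.845/223.833 = 0.2495 → 24.95%.

24.95 wt%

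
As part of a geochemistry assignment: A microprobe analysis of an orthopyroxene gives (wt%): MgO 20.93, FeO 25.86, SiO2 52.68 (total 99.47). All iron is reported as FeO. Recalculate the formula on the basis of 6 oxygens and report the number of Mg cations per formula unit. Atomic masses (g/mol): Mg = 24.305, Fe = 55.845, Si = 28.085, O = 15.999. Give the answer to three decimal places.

MgO (M=40.304): mol = 0.51930; Mg = 0.51930, O = 0.51930.
FeO (M=71.844): mol = 0.35995; Fe = 0.35995, O = 0.35995.
SiO2 (M=60.083): mol = 0.87679; Si = 0.87679, O = 1.75358.
ΣO = 2.63283; factor = 6/ΣO = 2.27892.
Mg apfu = 0.51930 × 2.27892 = 1.183.

1.183 Mg apfu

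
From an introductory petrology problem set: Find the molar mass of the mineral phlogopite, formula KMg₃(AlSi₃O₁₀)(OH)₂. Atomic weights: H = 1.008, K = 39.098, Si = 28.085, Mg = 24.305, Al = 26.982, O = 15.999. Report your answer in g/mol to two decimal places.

M = 1(39.098) + 3(24.305) + 1(26.982) + 3(28.085) + 12(15.999) + 2(1.008)

417.25 g/mol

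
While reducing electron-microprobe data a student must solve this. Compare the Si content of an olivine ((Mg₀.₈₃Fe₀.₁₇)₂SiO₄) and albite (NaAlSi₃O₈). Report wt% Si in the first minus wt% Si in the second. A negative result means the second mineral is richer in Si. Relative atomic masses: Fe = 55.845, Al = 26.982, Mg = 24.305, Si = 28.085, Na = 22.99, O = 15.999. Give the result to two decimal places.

-13.58 percentage points

M((Mg₀.₈₃Fe₀.₁₇)₂SiO₄) = 151.415 g/mol, so wt% Si = 28.085/151.415 × 100 = 18.55%.
M(NaAlSi₃O₈) = 262.219 g/mol, so wt% Si = 84.255/262.219 × 100 = 32.13%.
18.55 − 32.13 = -13.58 pp.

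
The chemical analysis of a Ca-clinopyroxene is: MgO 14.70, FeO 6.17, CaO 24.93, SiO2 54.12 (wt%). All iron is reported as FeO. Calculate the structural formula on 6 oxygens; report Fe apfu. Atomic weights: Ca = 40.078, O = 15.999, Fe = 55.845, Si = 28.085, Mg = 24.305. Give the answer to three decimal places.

0.191 Fe apfu

MgO (M=40.304): mol = 0.36473; Mg = 0.36473, O = 0.36473.
FeO (M=71.844): mol = 0.08588; Fe = 0.08588, O = 0.08588.
CaO (M=56.077): mol = 0.44457; Ca = 0.44457, O = 0.44457.
SiO2 (M=60.083): mol = 0.90075; Si = 0.90075, O = 1.80150.
ΣO = 2.69668; factor = 6/ΣO = 2.22496.
Fe apfu = 0.08588 × 2.22496 = 0.191.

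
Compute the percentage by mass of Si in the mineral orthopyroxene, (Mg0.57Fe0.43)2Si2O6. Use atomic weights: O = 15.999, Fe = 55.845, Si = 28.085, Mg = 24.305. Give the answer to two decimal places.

24.65 weight percent

M((Mg0.57Fe0.43)2Si2O6) = 227.898 g/mol.
Si contributes 2 × 28.085 = 56.170 g per mole.
56.170/227.898 = 0.2465 → 24.65%.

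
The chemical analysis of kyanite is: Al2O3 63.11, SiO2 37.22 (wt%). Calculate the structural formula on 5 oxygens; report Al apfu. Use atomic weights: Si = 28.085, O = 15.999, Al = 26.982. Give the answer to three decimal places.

1.999 Al apfu

63.11 wt% Al2O3 ÷ 101.961 g/mol = 0.61896 mol, giving 1.23792 Al and 1.85688 O.
37.22 wt% SiO2 ÷ 60.083 g/mol = 0.61948 mol, giving 0.61948 Si and 1.23896 O.
Oxygen sums to 3.09584; scaling by 5/3.09584 = 1.61507 puts the formula on 5 O.
Al: 1.23792 × 1.61507 = 1.999 atoms per formula unit.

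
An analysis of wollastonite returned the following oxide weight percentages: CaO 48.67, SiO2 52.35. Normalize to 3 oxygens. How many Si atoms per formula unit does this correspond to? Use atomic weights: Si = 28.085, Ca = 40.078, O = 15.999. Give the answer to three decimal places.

1.001 Si apfu

CaO: 48.67/56.077 = 0.86791 mol → 0.86791 mol Ca, 0.86791 mol O.
SiO2: 52.35/60.083 = 0.87129 mol → 0.87129 mol Si, 1.74258 mol O.
Total oxygen = 2.61049 mol. Normalization factor = 3/2.61049 = 1.14921.
Si per 3 O = 0.87129 × 1.14921 = 1.001.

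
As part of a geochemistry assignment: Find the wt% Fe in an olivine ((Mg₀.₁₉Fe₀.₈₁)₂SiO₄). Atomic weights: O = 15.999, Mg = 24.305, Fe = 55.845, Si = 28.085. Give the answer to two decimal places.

47.17 weight percent

Formula mass = 0.38*24.305 + 1.62*55.845 + 1*28.085 + 4*15.999 = 191.786 g/mol, of which 90.469 g is Fe.
So Fe makes up 90.469/191.786 = 0.4717 of the mass, i.e. 47.17%.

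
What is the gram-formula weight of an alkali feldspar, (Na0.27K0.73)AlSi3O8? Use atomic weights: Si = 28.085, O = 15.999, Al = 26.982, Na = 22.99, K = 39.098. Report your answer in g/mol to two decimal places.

273.98 g/mol

M = 0.27(22.99) + 0.73(39.098) + 1(26.982) + 3(28.085) + 8(15.999)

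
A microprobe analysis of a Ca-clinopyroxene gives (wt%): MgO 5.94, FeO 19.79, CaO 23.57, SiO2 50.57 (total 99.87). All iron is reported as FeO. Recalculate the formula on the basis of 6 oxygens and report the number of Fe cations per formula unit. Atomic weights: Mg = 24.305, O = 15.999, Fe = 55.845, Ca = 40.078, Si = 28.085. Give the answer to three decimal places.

MgO (M=40.304): mol = 0.14738; Mg = 0.14738, O = 0.14738.
FeO (M=71.844): mol = 0.27546; Fe = 0.27546, O = 0.27546.
CaO (M=56.077): mol = 0.42031; Ca = 0.42031, O = 0.42031.
SiO2 (M=60.083): mol = 0.84167; Si = 0.84167, O = 1.68334.
ΣO = 2.52649; factor = 6/ΣO = 2.37484.
Fe apfu = 0.27546 × 2.37484 = 0.654.

0.654 Fe apfu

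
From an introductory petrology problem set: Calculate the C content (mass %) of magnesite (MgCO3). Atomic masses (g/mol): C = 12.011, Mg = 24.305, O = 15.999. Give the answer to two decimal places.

Formula mass = 1×24.305 + 1×12.011 + 3×15.999 = 84.313 g/mol, of which 12.011 g is C.
So C makes up 12.011/84.313 = 0.1425 of the mass, i.e. 14.25%.

14.25 mass %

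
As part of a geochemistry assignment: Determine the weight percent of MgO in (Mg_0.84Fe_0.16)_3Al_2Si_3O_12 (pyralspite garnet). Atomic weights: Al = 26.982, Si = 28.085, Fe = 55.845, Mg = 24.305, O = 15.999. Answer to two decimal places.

M((Mg_0.84Fe_0.16)_3Al_2Si_3O_12) = 418.261 g/mol; M(MgO) = 40.304 g/mol.
Moles MgO per formula unit = 2.52 Mg ÷ 1 = 2.5200.
MgO fraction = (2.5200 × 40.304) / 418.261 = 101.566/418.261 = 0.2428.

24.28 wt%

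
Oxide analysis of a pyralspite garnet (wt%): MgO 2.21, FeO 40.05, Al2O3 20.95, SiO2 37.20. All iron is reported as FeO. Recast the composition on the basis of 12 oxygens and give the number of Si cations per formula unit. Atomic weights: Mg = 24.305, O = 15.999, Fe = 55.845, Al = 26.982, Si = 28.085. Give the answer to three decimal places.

MgO (M=40.304): mol = 0.05483; Mg = 0.05483, O = 0.05483.
FeO (M=71.844): mol = 0.55746; Fe = 0.55746, O = 0.55746.
Al2O3 (M=101.961): mol = 0.20547; Al = 0.41094, O = 0.61641.
SiO2 (M=60.083): mol = 0.61914; Si = 0.61914, O = 1.23828.
ΣO = 2.46698; factor = 12/ΣO = 4.86425.
Si apfu = 0.61914 × 4.86425 = 3.012.

3.012 Si apfu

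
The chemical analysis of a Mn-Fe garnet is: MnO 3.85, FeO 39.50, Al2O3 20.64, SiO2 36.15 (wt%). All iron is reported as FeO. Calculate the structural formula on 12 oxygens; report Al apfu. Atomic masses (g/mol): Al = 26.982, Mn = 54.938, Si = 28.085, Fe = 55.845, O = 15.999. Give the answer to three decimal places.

2.012 Al apfu

MnO (M=70.937): mol = 0.05427; Mn = 0.05427, O = 0.05427.
FeO (M=71.844): mol = 0.54980; Fe = 0.54980, O = 0.54980.
Al2O3 (M=101.961): mol = 0.20243; Al = 0.40486, O = 0.60729.
SiO2 (M=60.083): mol = 0.60167; Si = 0.60167, O = 1.20334.
ΣO = 2.41470; factor = 12/ΣO = 4.96956.
Al apfu = 0.40486 × 4.96956 = 2.012.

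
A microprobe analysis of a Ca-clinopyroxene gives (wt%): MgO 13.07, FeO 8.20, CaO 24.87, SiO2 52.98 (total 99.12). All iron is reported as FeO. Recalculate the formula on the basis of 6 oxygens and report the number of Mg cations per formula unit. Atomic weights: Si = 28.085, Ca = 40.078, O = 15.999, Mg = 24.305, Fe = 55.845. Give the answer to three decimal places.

0.735 Mg apfu

13.07 wt% MgO ÷ 40.304 g/mol = 0.32429 mol, giving 0.32429 Mg and 0.32429 O.
8.20 wt% FeO ÷ 71.844 g/mol = 0.11414 mol, giving 0.11414 Fe and 0.11414 O.
24.87 wt% CaO ÷ 56.077 g/mol = 0.44350 mol, giving 0.44350 Ca and 0.44350 O.
52.98 wt% SiO2 ÷ 60.083 g/mol = 0.88178 mol, giving 0.88178 Si and 1.76356 O.
Oxygen sums to 2.64549; scaling by 6/2.64549 = 2.26801 puts the formula on 6 O.
Mg: 0.32429 × 2.26801 = 0.735 atoms per formula unit.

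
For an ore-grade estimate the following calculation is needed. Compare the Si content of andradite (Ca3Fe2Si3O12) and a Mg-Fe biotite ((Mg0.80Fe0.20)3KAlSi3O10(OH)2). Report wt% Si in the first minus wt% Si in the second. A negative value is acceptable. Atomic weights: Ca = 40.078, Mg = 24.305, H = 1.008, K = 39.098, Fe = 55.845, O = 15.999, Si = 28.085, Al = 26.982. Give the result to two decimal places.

-2.74 percentage points

M(Ca3Fe2Si3O12) = 508.167 g/mol, so wt% Si = 84.255/508.167 × 100 = 16.58%.
M((Mg0.80Fe0.20)3KAlSi3O10(OH)2) = 436.178 g/mol, so wt% Si = 84.255/436.178 × 100 = 19.32%.
16.58 − 19.32 = -2.74 pp.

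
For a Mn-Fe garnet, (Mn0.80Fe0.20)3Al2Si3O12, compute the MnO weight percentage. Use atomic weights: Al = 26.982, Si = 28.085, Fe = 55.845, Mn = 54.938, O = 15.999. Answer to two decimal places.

34.35 wt%

M((Mn0.80Fe0.20)3Al2Si3O12) = 495.565 g/mol; M(MnO) = 70.937 g/mol.
Moles MnO per formula unit = 2.40 Mn ÷ 1 = 2.4000.
MnO fraction = (2.4000 × 70.937) / 495.565 = 170.249/495.565 = 0.3435.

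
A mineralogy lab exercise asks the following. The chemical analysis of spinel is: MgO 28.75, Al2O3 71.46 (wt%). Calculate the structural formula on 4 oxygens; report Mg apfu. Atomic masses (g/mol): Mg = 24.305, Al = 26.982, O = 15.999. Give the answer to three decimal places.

1.013 Mg apfu

MgO (M=40.304): mol = 0.71333; Mg = 0.71333, O = 0.71333.
Al2O3 (M=101.961): mol = 0.70086; Al = 1.40172, O = 2.10258.
ΣO = 2.81591; factor = 4/ΣO = 1.42050.
Mg apfu = 0.71333 × 1.42050 = 1.013.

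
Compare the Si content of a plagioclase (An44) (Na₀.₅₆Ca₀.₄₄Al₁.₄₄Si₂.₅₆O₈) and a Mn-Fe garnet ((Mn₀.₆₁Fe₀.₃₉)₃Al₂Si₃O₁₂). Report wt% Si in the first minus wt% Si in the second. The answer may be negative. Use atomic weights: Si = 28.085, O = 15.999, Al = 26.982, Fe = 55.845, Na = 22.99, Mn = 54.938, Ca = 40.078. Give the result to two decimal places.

M(Na₀.₅₆Ca₀.₄₄Al₁.₄₄Si₂.₅₆O₈) = 269.252 g/mol, so wt% Si = 71.898/269.252 × 100 = 26.70%.
M((Mn₀.₆₁Fe₀.₃₉)₃Al₂Si₃O₁₂) = 496.082 g/mol, so wt% Si = 84.255/496.082 × 100 = 16.98%.
26.70 − 16.98 = 9.72 pp.

9.72 percentage points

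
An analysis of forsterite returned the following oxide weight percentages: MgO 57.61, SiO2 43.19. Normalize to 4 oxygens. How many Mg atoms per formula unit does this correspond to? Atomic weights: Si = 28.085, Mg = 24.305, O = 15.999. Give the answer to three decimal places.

MgO: 57.61/40.304 = 1.42939 mol → 1.42939 mol Mg, 1.42939 mol O.
SiO2: 43.19/60.083 = 0.71884 mol → 0.71884 mol Si, 1.43768 mol O.
Total oxygen = 2.86707 mol. Normalization factor = 4/2.86707 = 1.39515.
Mg per 4 O = 1.42939 × 1.39515 = 1.994.

1.994 Mg apfu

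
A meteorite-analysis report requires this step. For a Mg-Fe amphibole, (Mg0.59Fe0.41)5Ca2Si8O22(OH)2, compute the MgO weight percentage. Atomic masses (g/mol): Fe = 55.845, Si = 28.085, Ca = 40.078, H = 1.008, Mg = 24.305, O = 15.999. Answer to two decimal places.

13.56 wt%

Formula mass = 877.010 g/mol.
2.95 Mg → 2.9500 mol MgO per formula unit; M(MgO) = 40.304, so MgO mass = 118.897 g.
118.897/877.010 × 100 = 13.56 wt%.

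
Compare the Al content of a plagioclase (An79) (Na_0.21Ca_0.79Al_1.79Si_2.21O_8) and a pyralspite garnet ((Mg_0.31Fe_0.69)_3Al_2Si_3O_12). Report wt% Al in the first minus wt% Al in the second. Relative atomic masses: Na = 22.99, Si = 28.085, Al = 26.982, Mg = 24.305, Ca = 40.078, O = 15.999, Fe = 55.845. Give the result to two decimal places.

M(Na_0.21Ca_0.79Al_1.79Si_2.21O_8) = 274.847 g/mol, so wt% Al = 48.298/274.847 × 100 = 17.57%.
M((Mg_0.31Fe_0.69)_3Al_2Si_3O_12) = 468.410 g/mol, so wt% Al = 53.964/468.410 × 100 = 11.52%.
17.57 − 11.52 = 6.05 pp.

6.05 percentage points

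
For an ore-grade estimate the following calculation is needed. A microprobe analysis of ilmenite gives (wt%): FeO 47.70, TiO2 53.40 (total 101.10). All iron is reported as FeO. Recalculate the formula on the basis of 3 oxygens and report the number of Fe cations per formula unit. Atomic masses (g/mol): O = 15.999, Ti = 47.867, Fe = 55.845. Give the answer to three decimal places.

0.995 Fe apfu

47.70 wt% FeO ÷ 71.844 g/mol = 0.66394 mol, giving 0.66394 Fe and 0.66394 O.
53.40 wt% TiO2 ÷ 79.865 g/mol = 0.66863 mol, giving 0.66863 Ti and 1.33726 O.
Oxygen sums to 2.00120; scaling by 3/2.00120 = 1.49910 puts the formula on 3 O.
Fe: 0.66394 × 1.49910 = 0.995 atoms per formula unit.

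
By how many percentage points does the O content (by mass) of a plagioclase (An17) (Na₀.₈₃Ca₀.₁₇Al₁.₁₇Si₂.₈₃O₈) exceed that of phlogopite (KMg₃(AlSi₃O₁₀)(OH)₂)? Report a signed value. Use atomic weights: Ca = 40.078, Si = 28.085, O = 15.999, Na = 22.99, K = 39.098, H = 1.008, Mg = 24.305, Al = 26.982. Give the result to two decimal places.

2.30 percentage points

O in Na₀.₈₃Ca₀.₁₇Al₁.₁₇Si₂.₈₃O₈: molar mass 264.936 g/mol; 8×15.999 = 127.992 g → 48.31 wt%.
O in KMg₃(AlSi₃O₁₀)(OH)₂: molar mass 417.254 g/mol; 12×15.999 = 191.988 g → 46.01 wt%.
Difference = 48.31 − 46.01 = 2.30 percentage points.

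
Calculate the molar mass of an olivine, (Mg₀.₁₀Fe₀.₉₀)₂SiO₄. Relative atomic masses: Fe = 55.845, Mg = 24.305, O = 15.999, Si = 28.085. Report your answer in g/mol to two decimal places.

197.46 g/mol

Mg: 0.20 × 24.305 = 4.8610
Fe: 1.80 × 55.845 = 100.5210
Si: 1 × 28.085 = 28.0850
O: 4 × 15.999 = 63.9960
Summing the contributions gives the formula mass.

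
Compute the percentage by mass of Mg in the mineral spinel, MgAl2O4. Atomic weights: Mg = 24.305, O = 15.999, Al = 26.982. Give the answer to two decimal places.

Molar mass of MgAl2O4: 1×24.305 + 2×26.982 + 4×15.999 = 142.265 g/mol.
Mass of Mg per formula unit: 1 × 24.305 = 24.305 g.
Weight fraction Mg = 24.305 / 142.265 = 0.1708.

17.08 weight percent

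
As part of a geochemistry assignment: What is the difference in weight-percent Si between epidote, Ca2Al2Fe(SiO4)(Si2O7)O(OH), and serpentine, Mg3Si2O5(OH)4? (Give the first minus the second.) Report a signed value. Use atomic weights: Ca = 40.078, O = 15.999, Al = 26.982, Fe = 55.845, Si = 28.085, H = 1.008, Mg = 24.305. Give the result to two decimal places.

First mineral: 84.255 g Si in 483.215 g formula = 17.44 wt% Si.
Second mineral: 56.170 g Si in 277.108 g formula = 20.27 wt% Si.
17.44% − 20.27% gives a difference of -2.83 percentage points.

-2.83 percentage points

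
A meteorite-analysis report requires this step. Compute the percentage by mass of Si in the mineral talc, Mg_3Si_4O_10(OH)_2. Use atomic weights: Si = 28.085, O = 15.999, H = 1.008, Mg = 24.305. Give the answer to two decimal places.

M(Mg_3Si_4O_10(OH)_2) = 379.259 g/mol.
Si contributes 4 × 28.085 = 112.340 g per mole.
112.340/379.259 = 0.2962 → 29.62%.

29.62 mass %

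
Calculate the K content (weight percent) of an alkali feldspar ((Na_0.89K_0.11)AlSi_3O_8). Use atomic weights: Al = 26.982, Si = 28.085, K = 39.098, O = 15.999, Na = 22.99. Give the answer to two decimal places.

1.63 weight percent

M((Na_0.89K_0.11)AlSi_3O_8) = 263.991 g/mol.
K contributes 0.11 × 39.098 = 4.301 g per mole.
4.301/263.991 = 0.0163 → 1.63%.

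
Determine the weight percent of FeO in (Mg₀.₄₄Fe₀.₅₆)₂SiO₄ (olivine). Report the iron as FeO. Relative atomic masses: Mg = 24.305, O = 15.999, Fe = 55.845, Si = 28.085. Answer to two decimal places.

45.71 wt%

M((Mg₀.₄₄Fe₀.₅₆)₂SiO₄) = 176.016 g/mol; M(FeO) = 71.844 g/mol.
Moles FeO per formula unit = 1.12 Fe ÷ 1 = 1.1200.
FeO fraction = (1.1200 × 71.844) / 176.016 = 80.465/176.016 = 0.4571.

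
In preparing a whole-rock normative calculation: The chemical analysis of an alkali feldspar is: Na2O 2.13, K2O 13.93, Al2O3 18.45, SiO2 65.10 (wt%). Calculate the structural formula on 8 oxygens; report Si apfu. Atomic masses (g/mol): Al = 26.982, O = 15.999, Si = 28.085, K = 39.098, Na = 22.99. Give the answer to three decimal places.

2.997 Si apfu

Na2O: 2.13/61.979 = 0.03437 mol → 0.06874 mol Na, 0.03437 mol O.
K2O: 13.93/94.195 = 0.14788 mol → 0.29576 mol K, 0.14788 mol O.
Al2O3: 18.45/101.961 = 0.18095 mol → 0.36190 mol Al, 0.54285 mol O.
SiO2: 65.10/60.083 = 1.08350 mol → 1.08350 mol Si, 2.16700 mol O.
Total oxygen = 2.89210 mol. Normalization factor = 8/2.89210 = 2.76616.
Si per 8 O = 1.08350 × 2.76616 = 2.997.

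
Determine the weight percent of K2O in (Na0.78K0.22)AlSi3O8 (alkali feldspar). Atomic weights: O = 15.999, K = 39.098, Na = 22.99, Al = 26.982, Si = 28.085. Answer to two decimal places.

3.90 wt%

Formula mass = 265.763 g/mol.
0.22 K → 0.1100 mol K2O per formula unit; M(K2O) = 94.195, so K2O mass = 10.361 g.
10.361/265.763 × 100 = 3.90 wt%.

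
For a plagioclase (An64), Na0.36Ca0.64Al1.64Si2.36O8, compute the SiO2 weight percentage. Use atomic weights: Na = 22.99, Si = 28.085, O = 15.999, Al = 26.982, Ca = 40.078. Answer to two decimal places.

52.04 wt%

M(Na0.36Ca0.64Al1.64Si2.36O8) = 272.449 g/mol; M(SiO2) = 60.083 g/mol.
Moles SiO2 per formula unit = 2.36 Si ÷ 1 = 2.3600.
SiO2 fraction = (2.3600 × 60.083) / 272.449 = 141.796/272.449 = 0.5204.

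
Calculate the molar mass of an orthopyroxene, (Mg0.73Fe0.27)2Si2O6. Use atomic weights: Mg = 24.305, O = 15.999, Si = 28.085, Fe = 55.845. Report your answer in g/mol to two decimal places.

217.81 g/mol

Mg: 1.46 × 24.305 = 35.4853
Fe: 0.54 × 55.845 = 30.1563
Si: 2 × 28.085 = 56.1700
O: 6 × 15.999 = 95.9940
Summing the contributions gives the formula mass.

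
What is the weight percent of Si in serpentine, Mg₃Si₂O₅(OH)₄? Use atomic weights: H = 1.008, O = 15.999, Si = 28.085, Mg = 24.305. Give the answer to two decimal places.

Molar mass of Mg₃Si₂O₅(OH)₄: 3*24.305 + 2*28.085 + 9*15.999 + 4*1.008 = 277.108 g/mol.
Mass of Si per formula unit: 2 × 28.085 = 56.170 g.
Weight fraction Si = 56.170 / 277.108 = 0.2027.

20.27 mass %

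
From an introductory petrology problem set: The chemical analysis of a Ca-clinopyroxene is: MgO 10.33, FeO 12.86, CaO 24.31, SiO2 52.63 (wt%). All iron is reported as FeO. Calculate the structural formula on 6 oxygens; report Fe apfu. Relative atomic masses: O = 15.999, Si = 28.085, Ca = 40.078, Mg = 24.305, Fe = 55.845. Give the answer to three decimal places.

0.410 Fe apfu

MgO: 10.33/40.304 = 0.25630 mol → 0.25630 mol Mg, 0.25630 mol O.
FeO: 12.86/71.844 = 0.17900 mol → 0.17900 mol Fe, 0.17900 mol O.
CaO: 24.31/56.077 = 0.43351 mol → 0.43351 mol Ca, 0.43351 mol O.
SiO2: 52.63/60.083 = 0.87595 mol → 0.87595 mol Si, 1.75190 mol O.
Total oxygen = 2.62071 mol. Normalization factor = 6/2.62071 = 2.28946.
Fe per 6 O = 0.17900 × 2.28946 = 0.410.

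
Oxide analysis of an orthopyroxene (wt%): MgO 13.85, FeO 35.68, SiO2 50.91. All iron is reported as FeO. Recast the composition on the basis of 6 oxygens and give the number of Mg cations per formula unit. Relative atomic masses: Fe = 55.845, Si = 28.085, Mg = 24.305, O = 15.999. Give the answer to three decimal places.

MgO (M=40.304): mol = 0.34364; Mg = 0.34364, O = 0.34364.
FeO (M=71.844): mol = 0.49663; Fe = 0.49663, O = 0.49663.
SiO2 (M=60.083): mol = 0.84733; Si = 0.84733, O = 1.69466.
ΣO = 2.53493; factor = 6/ΣO = 2.36693.
Mg apfu = 0.34364 × 2.36693 = 0.813.

0.813 Mg apfu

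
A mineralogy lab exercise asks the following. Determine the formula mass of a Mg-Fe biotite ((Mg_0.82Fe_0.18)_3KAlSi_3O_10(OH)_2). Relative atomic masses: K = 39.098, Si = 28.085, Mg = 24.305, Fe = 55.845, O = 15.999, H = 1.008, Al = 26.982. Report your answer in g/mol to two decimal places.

434.29 g/mol

M = 2.46×24.305 + 0.54×55.845 + 1×39.098 + 1×26.982 + 3×28.085 + 12×15.999 + 2×1.008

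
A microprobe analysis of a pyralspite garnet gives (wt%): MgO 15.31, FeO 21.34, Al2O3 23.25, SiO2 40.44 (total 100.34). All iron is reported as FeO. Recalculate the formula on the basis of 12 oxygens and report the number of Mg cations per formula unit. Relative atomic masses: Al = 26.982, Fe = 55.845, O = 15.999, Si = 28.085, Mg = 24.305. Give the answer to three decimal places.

MgO: 15.31/40.304 = 0.37986 mol → 0.37986 mol Mg, 0.37986 mol O.
FeO: 21.34/71.844 = 0.29703 mol → 0.29703 mol Fe, 0.29703 mol O.
Al2O3: 23.25/101.961 = 0.22803 mol → 0.45606 mol Al, 0.68409 mol O.
SiO2: 40.44/60.083 = 0.67307 mol → 0.67307 mol Si, 1.34614 mol O.
Total oxygen = 2.70712 mol. Normalization factor = 12/2.70712 = 4.43276.
Mg per 12 O = 0.37986 × 4.43276 = 1.684.

1.684 Mg apfu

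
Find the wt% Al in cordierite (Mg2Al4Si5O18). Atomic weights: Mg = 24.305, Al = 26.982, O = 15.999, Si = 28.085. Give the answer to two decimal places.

18.45 wt%

Molar mass of Mg2Al4Si5O18: 2·24.305 + 4·26.982 + 5·28.085 + 18·15.999 = 584.945 g/mol.
Mass of Al per formula unit: 4 × 26.982 = 107.928 g.
Weight fraction Al = 107.928 / 584.945 = 0.1845.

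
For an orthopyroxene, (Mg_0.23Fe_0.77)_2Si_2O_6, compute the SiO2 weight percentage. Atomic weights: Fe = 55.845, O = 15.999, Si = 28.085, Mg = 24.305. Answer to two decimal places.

48.19 wt%

Molar mass of (Mg_0.23Fe_0.77)_2Si_2O_6 = 0.46×24.305 + 1.54×55.845 + 2×28.085 + 6×15.999 = 249.346 g/mol.
Each formula unit contains 2 Si, equivalent to 2/1 = 2.0000 mol SiO2.
M(SiO2) = 1×28.085 + 2×15.999 = 60.083 g/mol.
Mass of SiO2 per formula unit = 2.0000 × 60.083 = 120.166 g.
SiO2 wt% = 120.166 / 249.346 × 100 = 48.19%.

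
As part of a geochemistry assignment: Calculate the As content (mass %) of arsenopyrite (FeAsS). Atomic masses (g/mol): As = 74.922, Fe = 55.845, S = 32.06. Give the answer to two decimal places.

Molar mass of FeAsS: 1·55.845 + 1·74.922 + 1·32.06 = 162.827 g/mol.
Mass of As per formula unit: 1 × 74.922 = 74.922 g.
Weight fraction As = 74.922 / 162.827 = 0.4601.

46.01 mass %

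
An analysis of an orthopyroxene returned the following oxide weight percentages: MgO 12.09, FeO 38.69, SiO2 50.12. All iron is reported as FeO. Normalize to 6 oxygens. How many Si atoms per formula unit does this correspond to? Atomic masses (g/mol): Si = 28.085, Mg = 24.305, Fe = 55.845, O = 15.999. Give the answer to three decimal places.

12.09 wt% MgO ÷ 40.304 g/mol = 0.29997 mol, giving 0.29997 Mg and 0.29997 O.
38.69 wt% FeO ÷ 71.844 g/mol = 0.53853 mol, giving 0.53853 Fe and 0.53853 O.
50.12 wt% SiO2 ÷ 60.083 g/mol = 0.83418 mol, giving 0.83418 Si and 1.66836 O.
Oxygen sums to 2.50686; scaling by 6/2.50686 = 2.39343 puts the formula on 6 O.
Si: 0.83418 × 2.39343 = 1.997 atoms per formula unit.

1.997 Si apfu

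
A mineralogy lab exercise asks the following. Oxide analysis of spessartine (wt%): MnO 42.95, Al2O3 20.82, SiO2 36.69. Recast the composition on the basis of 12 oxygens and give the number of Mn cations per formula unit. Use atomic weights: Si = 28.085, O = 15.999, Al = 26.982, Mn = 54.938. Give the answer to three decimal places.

MnO (M=70.937): mol = 0.60547; Mn = 0.60547, O = 0.60547.
Al2O3 (M=101.961): mol = 0.20420; Al = 0.40840, O = 0.61260.
SiO2 (M=60.083): mol = 0.61066; Si = 0.61066, O = 1.22132.
ΣO = 2.43939; factor = 12/ΣO = 4.91926.
Mn apfu = 0.60547 × 4.91926 = 2.978.

2.978 Mn apfu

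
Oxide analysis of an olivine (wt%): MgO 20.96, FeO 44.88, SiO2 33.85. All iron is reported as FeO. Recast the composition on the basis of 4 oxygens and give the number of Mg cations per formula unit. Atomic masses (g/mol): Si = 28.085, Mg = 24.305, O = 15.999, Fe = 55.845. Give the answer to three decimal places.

20.96 wt% MgO ÷ 40.304 g/mol = 0.52005 mol, giving 0.52005 Mg and 0.52005 O.
44.88 wt% FeO ÷ 71.844 g/mol = 0.62469 mol, giving 0.62469 Fe and 0.62469 O.
33.85 wt% SiO2 ÷ 60.083 g/mol = 0.56339 mol, giving 0.56339 Si and 1.12678 O.
Oxygen sums to 2.27152; scaling by 4/2.27152 = 1.76094 puts the formula on 4 O.
Mg: 0.52005 × 1.76094 = 0.916 atoms per formula unit.

0.916 Mg apfu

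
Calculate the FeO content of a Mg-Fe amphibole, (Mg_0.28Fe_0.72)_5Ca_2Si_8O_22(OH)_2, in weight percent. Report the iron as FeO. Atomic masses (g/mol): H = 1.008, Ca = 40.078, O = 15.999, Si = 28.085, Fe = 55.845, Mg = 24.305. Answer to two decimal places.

Formula mass = 925.897 g/mol.
3.60 Fe → 3.6000 mol FeO per formula unit; M(FeO) = 71.844, so FeO mass = 258.638 g.
258.638/925.897 × 100 = 27.93 wt%.

27.93 wt%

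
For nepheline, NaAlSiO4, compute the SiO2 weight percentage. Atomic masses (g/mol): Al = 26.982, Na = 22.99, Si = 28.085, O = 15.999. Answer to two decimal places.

Molar mass of NaAlSiO4 = 1*22.99 + 1*26.982 + 1*28.085 + 4*15.999 = 142.053 g/mol.
Each formula unit contains 1 Si, equivalent to 1/1 = 1.0000 mol SiO2.
M(SiO2) = 1×28.085 + 2×15.999 = 60.083 g/mol.
Mass of SiO2 per formula unit = 1.0000 × 60.083 = 60.083 g.
SiO2 wt% = 60.083 / 142.053 × 100 = 42.30%.

42.30 wt%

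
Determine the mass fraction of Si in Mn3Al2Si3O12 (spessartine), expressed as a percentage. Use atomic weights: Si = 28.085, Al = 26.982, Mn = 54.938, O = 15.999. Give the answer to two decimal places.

17.02 weight percent

Formula mass = 3*54.938 + 2*26.982 + 3*28.085 + 12*15.999 = 495.021 g/mol, of which 84.255 g is Si.
So Si makes up 84.255/495.021 = 0.1702 of the mass, i.e. 17.02%.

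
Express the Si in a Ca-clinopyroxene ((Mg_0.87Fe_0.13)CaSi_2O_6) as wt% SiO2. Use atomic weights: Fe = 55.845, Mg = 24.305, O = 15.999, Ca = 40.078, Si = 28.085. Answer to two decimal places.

54.46 wt%

M((Mg_0.87Fe_0.13)CaSi_2O_6) = 220.647 g/mol; M(SiO2) = 60.083 g/mol.
Moles SiO2 per formula unit = 2 Si ÷ 1 = 2.0000.
SiO2 fraction = (2.0000 × 60.083) / 220.647 = 120.166/220.647 = 0.5446.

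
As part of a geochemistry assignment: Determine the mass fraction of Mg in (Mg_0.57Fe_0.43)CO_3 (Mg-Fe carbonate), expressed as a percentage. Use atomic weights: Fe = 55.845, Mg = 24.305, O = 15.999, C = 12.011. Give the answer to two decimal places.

M((Mg_0.57Fe_0.43)CO_3) = 97.875 g/mol.
Mg contributes 0.57 × 24.305 = 13.854 g per mole.
13.854/97.875 = 0.1415 → 14.15%.

14.15 weight percent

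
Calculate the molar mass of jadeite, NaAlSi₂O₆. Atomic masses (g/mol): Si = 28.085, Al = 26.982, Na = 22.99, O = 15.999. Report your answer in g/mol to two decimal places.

202.14 g/mol

Na: 1 × 22.99 = 22.9900
Al: 1 × 26.982 = 26.9820
Si: 2 × 28.085 = 56.1700
O: 6 × 15.999 = 95.9940
Summing the contributions gives the formula mass.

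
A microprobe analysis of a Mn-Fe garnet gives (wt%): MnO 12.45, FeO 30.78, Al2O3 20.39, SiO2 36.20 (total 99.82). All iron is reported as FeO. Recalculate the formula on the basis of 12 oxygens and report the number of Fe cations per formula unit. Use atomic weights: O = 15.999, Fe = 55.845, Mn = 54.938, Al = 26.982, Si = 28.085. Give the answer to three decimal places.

2.134 Fe apfu

MnO (M=70.937): mol = 0.17551; Mn = 0.17551, O = 0.17551.
FeO (M=71.844): mol = 0.42843; Fe = 0.42843, O = 0.42843.
Al2O3 (M=101.961): mol = 0.19998; Al = 0.39996, O = 0.59994.
SiO2 (M=60.083): mol = 0.60250; Si = 0.60250, O = 1.20500.
ΣO = 2.40888; factor = 12/ΣO = 4.98157.
Fe apfu = 0.42843 × 4.98157 = 2.134.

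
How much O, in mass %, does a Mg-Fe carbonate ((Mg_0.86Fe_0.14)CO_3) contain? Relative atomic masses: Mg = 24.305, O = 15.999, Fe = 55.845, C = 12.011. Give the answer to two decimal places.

Formula mass = 0.86*24.305 + 0.14*55.845 + 1*12.011 + 3*15.999 = 88.729 g/mol, of which 47.997 g is O.
So O makes up 47.997/88.729 = 0.5409 of the mass, i.e. 54.09%.

54.09 mass %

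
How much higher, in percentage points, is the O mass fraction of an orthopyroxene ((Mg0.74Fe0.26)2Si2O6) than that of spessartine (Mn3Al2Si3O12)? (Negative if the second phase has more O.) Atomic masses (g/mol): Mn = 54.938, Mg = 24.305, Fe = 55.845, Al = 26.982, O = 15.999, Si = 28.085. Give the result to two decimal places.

5.42 percentage points

O in (Mg0.74Fe0.26)2Si2O6: molar mass 217.175 g/mol; 6×15.999 = 95.994 g → 44.20 wt%.
O in Mn3Al2Si3O12: molar mass 495.021 g/mol; 12×15.999 = 191.988 g → 38.78 wt%.
Difference = 44.20 − 38.78 = 5.42 percentage points.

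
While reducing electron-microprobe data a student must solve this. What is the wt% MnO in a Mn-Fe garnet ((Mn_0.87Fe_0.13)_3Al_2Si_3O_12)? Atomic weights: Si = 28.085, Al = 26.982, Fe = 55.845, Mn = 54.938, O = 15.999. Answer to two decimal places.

37.37 wt%

M((Mn_0.87Fe_0.13)_3Al_2Si_3O_12) = 495.375 g/mol; M(MnO) = 70.937 g/mol.
Moles MnO per formula unit = 2.61 Mn ÷ 1 = 2.6100.
MnO fraction = (2.6100 × 70.937) / 495.375 = 185.146/495.375 = 0.3737.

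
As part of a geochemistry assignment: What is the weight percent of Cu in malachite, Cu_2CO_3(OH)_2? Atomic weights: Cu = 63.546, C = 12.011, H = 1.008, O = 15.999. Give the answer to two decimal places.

57.48 wt%

M(Cu_2CO_3(OH)_2) = 221.114 g/mol.
Cu contributes 2 × 63.546 = 127.092 g per mole.
127.092/221.114 = 0.5748 → 57.48%.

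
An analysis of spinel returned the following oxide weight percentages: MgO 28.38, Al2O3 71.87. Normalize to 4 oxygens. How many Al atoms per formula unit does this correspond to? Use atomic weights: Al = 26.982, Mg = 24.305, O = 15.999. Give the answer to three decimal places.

2.001 Al apfu

MgO: 28.38/40.304 = 0.70415 mol → 0.70415 mol Mg, 0.70415 mol O.
Al2O3: 71.87/101.961 = 0.70488 mol → 1.40976 mol Al, 2.11464 mol O.
Total oxygen = 2.81879 mol. Normalization factor = 4/2.81879 = 1.41905.
Al per 4 O = 1.40976 × 1.41905 = 2.001.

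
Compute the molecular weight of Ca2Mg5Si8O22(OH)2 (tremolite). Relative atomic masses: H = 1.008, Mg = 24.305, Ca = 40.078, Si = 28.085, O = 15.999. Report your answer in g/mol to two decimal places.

812.35 g/mol

The formula mass is the sum 2*40.078 + 5*24.305 + 8*28.085 + 24*15.999 + 2*1.008.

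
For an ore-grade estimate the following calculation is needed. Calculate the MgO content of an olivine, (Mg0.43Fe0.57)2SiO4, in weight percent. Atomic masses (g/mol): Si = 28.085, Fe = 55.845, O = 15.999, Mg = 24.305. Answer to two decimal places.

19.62 wt%

Formula mass = 176.647 g/mol.
0.86 Mg → 0.8600 mol MgO per formula unit; M(MgO) = 40.304, so MgO mass = 34.661 g.
34.661/176.647 × 100 = 19.62 wt%.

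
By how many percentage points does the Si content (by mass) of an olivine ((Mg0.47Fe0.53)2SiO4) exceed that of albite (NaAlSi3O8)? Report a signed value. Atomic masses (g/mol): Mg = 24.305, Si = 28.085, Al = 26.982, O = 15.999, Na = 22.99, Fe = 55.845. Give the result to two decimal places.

First mineral: 28.085 g Si in 174.123 g formula = 16.13 wt% Si.
Second mineral: 84.255 g Si in 262.219 g formula = 32.13 wt% Si.
16.13% − 32.13% gives a difference of -16.00 percentage points.

-16.00 percentage points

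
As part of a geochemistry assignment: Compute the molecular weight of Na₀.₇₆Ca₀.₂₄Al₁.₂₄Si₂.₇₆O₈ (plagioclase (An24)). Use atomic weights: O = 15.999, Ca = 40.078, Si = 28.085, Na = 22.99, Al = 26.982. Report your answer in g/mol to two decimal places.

The formula mass is the sum 0.76×22.99 + 0.24×40.078 + 1.24×26.982 + 2.76×28.085 + 8×15.999.

266.06 g/mol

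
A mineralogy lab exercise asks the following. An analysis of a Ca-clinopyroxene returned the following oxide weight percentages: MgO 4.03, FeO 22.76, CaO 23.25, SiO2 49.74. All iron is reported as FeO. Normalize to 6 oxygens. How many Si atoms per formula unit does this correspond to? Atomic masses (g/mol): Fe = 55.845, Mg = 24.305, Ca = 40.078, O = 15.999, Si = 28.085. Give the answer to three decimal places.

1.997 Si apfu

MgO: 4.03/40.304 = 0.09999 mol → 0.09999 mol Mg, 0.09999 mol O.
FeO: 22.76/71.844 = 0.31680 mol → 0.31680 mol Fe, 0.31680 mol O.
CaO: 23.25/56.077 = 0.41461 mol → 0.41461 mol Ca, 0.41461 mol O.
SiO2: 49.74/60.083 = 0.82785 mol → 0.82785 mol Si, 1.65570 mol O.
Total oxygen = 2.48710 mol. Normalization factor = 6/2.48710 = 2.41245.
Si per 6 O = 0.82785 × 2.41245 = 1.997.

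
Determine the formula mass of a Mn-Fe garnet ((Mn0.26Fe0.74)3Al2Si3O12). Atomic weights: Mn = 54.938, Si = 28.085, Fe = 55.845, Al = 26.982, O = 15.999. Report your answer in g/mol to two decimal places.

497.03 g/mol

The formula mass is the sum 0.78×54.938 + 2.22×55.845 + 2×26.982 + 3×28.085 + 12×15.999.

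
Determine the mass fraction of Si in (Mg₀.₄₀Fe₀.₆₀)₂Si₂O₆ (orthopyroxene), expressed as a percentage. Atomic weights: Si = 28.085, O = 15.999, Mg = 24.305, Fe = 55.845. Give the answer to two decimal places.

23.54 wt%

M((Mg₀.₄₀Fe₀.₆₀)₂Si₂O₆) = 238.622 g/mol.
Si contributes 2 × 28.085 = 56.170 g per mole.
56.170/238.622 = 0.2354 → 23.54%.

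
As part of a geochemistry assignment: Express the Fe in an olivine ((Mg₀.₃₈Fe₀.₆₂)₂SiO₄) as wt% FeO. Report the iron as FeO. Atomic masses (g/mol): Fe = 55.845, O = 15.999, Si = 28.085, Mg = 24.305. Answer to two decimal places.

M((Mg₀.₃₈Fe₀.₆₂)₂SiO₄) = 179.801 g/mol; M(FeO) = 71.844 g/mol.
Moles FeO per formula unit = 1.24 Fe ÷ 1 = 1.2400.
FeO fraction = (1.2400 × 71.844) / 179.801 = 89.087/179.801 = 0.4955.

49.55 wt%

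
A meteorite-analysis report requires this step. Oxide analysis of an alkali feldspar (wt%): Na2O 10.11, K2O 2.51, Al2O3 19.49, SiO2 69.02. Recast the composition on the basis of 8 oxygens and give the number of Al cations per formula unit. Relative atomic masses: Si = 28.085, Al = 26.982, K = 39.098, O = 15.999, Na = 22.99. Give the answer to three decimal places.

10.11 wt% Na2O ÷ 61.979 g/mol = 0.16312 mol, giving 0.32624 Na and 0.16312 O.
2.51 wt% K2O ÷ 94.195 g/mol = 0.02665 mol, giving 0.05330 K and 0.02665 O.
19.49 wt% Al2O3 ÷ 101.961 g/mol = 0.19115 mol, giving 0.38230 Al and 0.57345 O.
69.02 wt% SiO2 ÷ 60.083 g/mol = 1.14874 mol, giving 1.14874 Si and 2.29748 O.
Oxygen sums to 3.06070; scaling by 8/3.06070 = 2.61378 puts the formula on 8 O.
Al: 0.38230 × 2.61378 = 0.999 atoms per formula unit.

0.999 Al apfu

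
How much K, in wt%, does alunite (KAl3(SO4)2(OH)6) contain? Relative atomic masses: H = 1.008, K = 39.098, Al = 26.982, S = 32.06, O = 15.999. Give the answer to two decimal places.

Formula mass = 1*39.098 + 3*26.982 + 2*32.06 + 14*15.999 + 6*1.008 = 414.198 g/mol, of which 39.098 g is K.
So K makes up 39.098/414.198 = 0.0944 of the mass, i.e. 9.44%.

9.44 wt%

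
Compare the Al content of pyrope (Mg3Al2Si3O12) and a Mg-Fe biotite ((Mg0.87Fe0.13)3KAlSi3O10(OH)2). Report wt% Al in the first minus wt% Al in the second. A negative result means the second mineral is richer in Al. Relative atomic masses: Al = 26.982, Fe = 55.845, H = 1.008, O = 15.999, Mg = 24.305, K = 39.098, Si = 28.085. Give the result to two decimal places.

7.11 percentage points

M(Mg3Al2Si3O12) = 403.122 g/mol, so wt% Al = 53.964/403.122 × 100 = 13.39%.
M((Mg0.87Fe0.13)3KAlSi3O10(OH)2) = 429.555 g/mol, so wt% Al = 26.982/429.555 × 100 = 6.28%.
13.39 − 6.28 = 7.11 pp.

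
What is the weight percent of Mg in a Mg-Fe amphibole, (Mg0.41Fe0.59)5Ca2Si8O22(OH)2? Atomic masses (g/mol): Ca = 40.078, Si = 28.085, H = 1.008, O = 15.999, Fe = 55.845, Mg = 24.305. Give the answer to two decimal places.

5.50 wt%

M((Mg0.41Fe0.59)5Ca2Si8O22(OH)2) = 905.396 g/mol.
Mg contributes 2.05 × 24.305 = 49.825 g per mole.
49.825/905.396 = 0.0550 → 5.50%.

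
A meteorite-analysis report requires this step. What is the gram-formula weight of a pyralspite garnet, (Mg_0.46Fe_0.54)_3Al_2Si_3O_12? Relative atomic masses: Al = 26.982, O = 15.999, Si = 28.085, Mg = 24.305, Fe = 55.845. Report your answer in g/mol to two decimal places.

454.22 g/mol

M = 1.38(24.305) + 1.62(55.845) + 2(26.982) + 3(28.085) + 12(15.999)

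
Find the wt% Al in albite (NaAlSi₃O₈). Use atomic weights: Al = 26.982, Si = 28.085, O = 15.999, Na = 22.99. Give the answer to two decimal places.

10.29 weight percent

M(NaAlSi₃O₈) = 262.219 g/mol.
Al contributes 1 × 26.982 = 26.982 g per mole.
26.982/262.219 = 0.1029 → 10.29%.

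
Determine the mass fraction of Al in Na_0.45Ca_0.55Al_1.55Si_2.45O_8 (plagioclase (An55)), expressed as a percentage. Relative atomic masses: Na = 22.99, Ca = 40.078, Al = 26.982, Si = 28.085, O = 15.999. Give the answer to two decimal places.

15.43 wt%

Formula mass = 0.45*22.99 + 0.55*40.078 + 1.55*26.982 + 2.45*28.085 + 8*15.999 = 271.011 g/mol, of which 41.822 g is Al.
So Al makes up 41.822/271.011 = 0.1543 of the mass, i.e. 15.43%.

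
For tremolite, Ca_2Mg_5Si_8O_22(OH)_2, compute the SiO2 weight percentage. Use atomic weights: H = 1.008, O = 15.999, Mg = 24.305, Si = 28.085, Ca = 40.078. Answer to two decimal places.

Formula mass = 812.353 g/mol.
8 Si → 8.0000 mol SiO2 per formula unit; M(SiO2) = 60.083, so SiO2 mass = 480.664 g.
480.664/812.353 × 100 = 59.17 wt%.

59.17 wt%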